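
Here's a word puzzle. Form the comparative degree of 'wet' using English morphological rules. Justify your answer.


Apply comparative formation (double final consonant, add -er): 'wet' -> 'wetter'.

wetter


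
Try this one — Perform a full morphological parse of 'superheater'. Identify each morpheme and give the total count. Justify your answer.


Step 1: Identify prefix: 'super' (meaning: above)
Step 2: Identify root: 'heat'
Step 3: Identify suffix(es): 'er'
Decomposition: super- (prefix: above) + heat (root) + -er (suffix: one who)
Total morphemes: 3

3 morphemes (super- (prefix: above) + heat (root) + -er (suffix: one who))


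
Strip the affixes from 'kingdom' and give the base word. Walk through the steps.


Remove suffix '-dom' from 'kingdom' to get root 'king'.

king


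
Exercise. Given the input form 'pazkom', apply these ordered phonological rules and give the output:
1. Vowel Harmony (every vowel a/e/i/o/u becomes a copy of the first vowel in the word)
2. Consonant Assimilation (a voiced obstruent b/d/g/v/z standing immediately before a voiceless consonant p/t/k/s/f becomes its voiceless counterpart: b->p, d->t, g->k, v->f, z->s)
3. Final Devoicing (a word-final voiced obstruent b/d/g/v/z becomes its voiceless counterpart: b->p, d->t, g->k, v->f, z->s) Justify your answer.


Starting form: 'pazkom'
Rule 1: Vowel Harmony: all vowels become 'a' (matching first vowel). 'pazkom' -> 'pazkam'
Rule 2: Consonant Assimilation: voiced obstruent before voiceless consonant becomes voiceless ('zk' -> 'sk'). 'pazkam' -> 'paskam'
Rule 3: Final Devoicing: final consonant 'm' is not one of the voiced obstruents b/d/g/v/z. No change.
Final form: 'paskam'

paskam


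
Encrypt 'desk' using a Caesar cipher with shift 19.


Shift each letter by 19: d -> w, e -> x, s -> l, k -> d. Result: 'wxld'.

wxld


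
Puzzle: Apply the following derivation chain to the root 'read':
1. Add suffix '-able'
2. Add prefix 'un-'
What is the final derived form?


Step 1: Add suffix '-able' to 'read' = 'readable'
Step 2: Add prefix 'un-' to 'readable' = 'unreadable'

unreadable


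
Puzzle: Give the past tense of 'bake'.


Apply rule: Add -d (word ends in -e). 'bake' becomes 'baked'.

baked


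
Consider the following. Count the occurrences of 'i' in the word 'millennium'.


Letter 'i' in 'millennium': found at position(s) 2, 8 = 2 occurrence(s).

2


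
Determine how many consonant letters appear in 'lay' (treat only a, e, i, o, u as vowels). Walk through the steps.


Consonants in 'lay': l, y = 2 consonants.

2


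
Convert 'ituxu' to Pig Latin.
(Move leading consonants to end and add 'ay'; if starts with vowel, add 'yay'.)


'ituxu' starts with a vowel, so add 'yay': 'ituxuyay'.

ituxuyay


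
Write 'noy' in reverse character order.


Reverse 'noy' character by character: 'yon'.

yon


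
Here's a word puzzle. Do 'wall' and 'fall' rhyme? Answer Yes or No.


Rime (stressed vowel + following sounds) of 'wall': -all = /ɔːl/
Rime of 'fall': -all = /ɔːl/
/ɔːl/ and /ɔːl/ are the same ending sound, so the words rhyme.

Yes


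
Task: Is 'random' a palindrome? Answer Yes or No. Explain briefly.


Forward: 'random'
Reversed: 'modnar'
They differ.

No


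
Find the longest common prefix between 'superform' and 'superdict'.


Compare from the start: 5 characters match: 'super'. Mismatch at position 6: 'f' vs 'd'.

super


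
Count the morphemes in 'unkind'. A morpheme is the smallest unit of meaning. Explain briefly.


Decomposition: un- (prefix) + kind (root) = 2 morpheme(s)

2 morphemes


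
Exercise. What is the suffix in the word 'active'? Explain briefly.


The word 'active' = 'act' (root) + '-ive' (suffix). The suffix is '-ive'.

ive


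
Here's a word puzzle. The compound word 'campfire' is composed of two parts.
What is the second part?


Split 'campfire' into 'camp' + 'fire'. The second part is 'fire'.

fire


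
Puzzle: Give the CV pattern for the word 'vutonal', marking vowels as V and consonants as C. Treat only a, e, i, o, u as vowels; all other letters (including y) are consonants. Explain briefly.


Letter mapping: v = C, u = V, t = C, o = V, n = C, a = V, l = C.

CVCVCVC


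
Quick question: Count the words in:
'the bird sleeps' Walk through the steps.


Split into words: the | bird | sleeps = 3 words.

3


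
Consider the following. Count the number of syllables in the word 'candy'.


Break 'candy' into syllables: can-dy -> can | dy = 2 syllables

2 syllables


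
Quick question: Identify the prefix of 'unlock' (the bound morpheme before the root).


The word 'unlock' = 'un' (prefix) + 'lock' (root). The prefix is 'un'.

un


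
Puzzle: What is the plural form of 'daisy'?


Apply rule: Change -y to -ies (consonant + y). 'daisy' becomes 'daisies'.

daisies


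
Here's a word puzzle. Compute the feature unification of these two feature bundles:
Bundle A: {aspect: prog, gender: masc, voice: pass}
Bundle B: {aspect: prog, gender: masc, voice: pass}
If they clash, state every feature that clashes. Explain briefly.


Compare features:
aspect: A=prog vs B=prog -> unified: prog
gender: A=masc vs B=masc -> unified: masc
voice: A=pass vs B=pass -> unified: pass
No clashes found.

Unified: {aspect: prog, gender: masc, voice: pass}


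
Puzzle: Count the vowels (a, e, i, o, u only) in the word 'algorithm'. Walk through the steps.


Vowels in 'algorithm': a, o, i = 3 vowels.

3


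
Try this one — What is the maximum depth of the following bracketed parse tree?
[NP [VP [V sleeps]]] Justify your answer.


Count bracket nesting levels:
'[' at pos 0: depth = 1
'[' at pos 4: depth = 2
'[' at pos 8: depth = 3
Maximum depth reached: 3

3


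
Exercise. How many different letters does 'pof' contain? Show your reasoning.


Unique letters in 'pof': {f, o, p} = 3 distinct letters.

3


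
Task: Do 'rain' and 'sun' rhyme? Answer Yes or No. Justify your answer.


Rime (stressed vowel + following sounds) of 'rain': -ain = /eɪn/
Rime of 'sun': -un = /ʌn/
/eɪn/ and /ʌn/ are different ending sounds, so the words do not rhyme.

No


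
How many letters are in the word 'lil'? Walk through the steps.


Spell out 'lil' and number each letter: l(1), i(2), l(3). Total: 3 letters.

3


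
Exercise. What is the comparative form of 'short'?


Apply comparative formation (add -er): 'short' -> 'shorter'.

shorter


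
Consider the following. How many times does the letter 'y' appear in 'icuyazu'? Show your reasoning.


Letter 'y' in 'icuyazu': found at position(s) 4 = 1 occurrence(s).

1


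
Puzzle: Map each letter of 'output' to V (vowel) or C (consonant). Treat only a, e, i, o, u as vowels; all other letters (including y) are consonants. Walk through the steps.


Letter mapping: o = V, u = V, t = C, p = C, u = V, t = C.

VVCCVC


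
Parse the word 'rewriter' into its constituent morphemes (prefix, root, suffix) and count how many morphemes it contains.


Step 1: Identify prefix: 're' (meaning: again)
Step 2: Identify root: 'write'
Step 3: Identify suffix(es): 'er'
Decomposition: re- (prefix: again) + write (root) + -er (suffix: one who)
Total morphemes: 3

3 morphemes (re- (prefix: again) + write (root) + -er (suffix: one who))


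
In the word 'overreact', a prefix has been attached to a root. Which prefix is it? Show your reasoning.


The word 'overreact' = 'over' (prefix) + 'react' (root). The prefix is 'over'.

over


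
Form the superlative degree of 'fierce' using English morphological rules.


Apply superlative formation (ends in e: add -st): 'fierce' -> 'fiercest'.

fiercest


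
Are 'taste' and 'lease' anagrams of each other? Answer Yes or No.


Sorted letters of 'taste': 'aestt'
Sorted letters of 'lease': 'aeels'
They do not match.

No


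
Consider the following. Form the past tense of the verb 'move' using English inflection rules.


Apply rule: Add -d (word ends in -e). 'move' becomes 'moved'.

moved


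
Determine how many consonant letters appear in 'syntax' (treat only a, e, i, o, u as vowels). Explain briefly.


Consonants in 'syntax': s, y, n, t, x = 5 consonants.

5


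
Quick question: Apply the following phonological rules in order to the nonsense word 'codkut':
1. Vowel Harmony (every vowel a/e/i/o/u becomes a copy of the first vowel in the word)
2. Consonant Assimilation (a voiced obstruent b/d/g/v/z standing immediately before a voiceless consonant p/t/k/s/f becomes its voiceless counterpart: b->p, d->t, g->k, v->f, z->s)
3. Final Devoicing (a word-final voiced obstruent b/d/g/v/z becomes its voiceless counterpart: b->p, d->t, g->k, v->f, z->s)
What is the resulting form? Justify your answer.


Starting form: 'codkut'
Rule 1: Vowel Harmony: all vowels become 'o' (matching first vowel). 'codkut' -> 'codkot'
Rule 2: Consonant Assimilation: voiced obstruent before voiceless consonant becomes voiceless ('dk' -> 'tk'). 'codkot' -> 'cotkot'
Rule 3: Final Devoicing: final consonant 't' is not one of the voiced obstruents b/d/g/v/z. No change.
Final form: 'cotkot'

cotkot


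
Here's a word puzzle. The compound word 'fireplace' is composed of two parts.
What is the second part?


Split 'fireplace' into 'fire' + 'place'. The second part is 'place'.

place


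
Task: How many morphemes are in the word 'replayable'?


Decomposition: re- (prefix) + play (root) + -able (suffix) = 3 morpheme(s)

3 morphemes


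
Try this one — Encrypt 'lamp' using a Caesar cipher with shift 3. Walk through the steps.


Shift each letter by 3: l -> o, a -> d, m -> p, p -> s. Result: 'odps'.

odps


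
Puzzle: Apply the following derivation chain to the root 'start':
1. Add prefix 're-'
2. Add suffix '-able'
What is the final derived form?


Step 1: Add prefix 're-' to 'start' = 'restart'
Step 2: Add suffix '-able' to 'restart' = 'restartable'

restartable


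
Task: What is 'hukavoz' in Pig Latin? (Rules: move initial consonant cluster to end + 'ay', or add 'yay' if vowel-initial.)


'hukavoz': move consonant cluster 'h' to end and add 'ay': 'ukavozhay'.

ukavozhay


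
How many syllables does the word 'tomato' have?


Break 'tomato' into syllables: to-ma-to -> to | ma | to = 3 syllables

3 syllables


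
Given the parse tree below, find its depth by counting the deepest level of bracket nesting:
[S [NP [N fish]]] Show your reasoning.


Count bracket nesting levels:
'[' at pos 0: depth = 1
'[' at pos 3: depth = 2
'[' at pos 7: depth = 3
Maximum depth reached: 3

3


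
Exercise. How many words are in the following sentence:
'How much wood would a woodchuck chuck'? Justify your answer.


Split into words: How | much | wood | would | a | woodchuck | chuck = 7 words.

7


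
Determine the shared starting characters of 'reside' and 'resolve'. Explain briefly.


Compare from the start: 3 characters match: 'res'. Mismatch at position 4: 'i' vs 'o'.

res


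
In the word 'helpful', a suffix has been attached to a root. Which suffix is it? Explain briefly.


The word 'helpful' = 'help' (root) + '-ful' (suffix). The suffix is '-ful'.

ful


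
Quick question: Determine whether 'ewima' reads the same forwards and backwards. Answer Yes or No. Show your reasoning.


Forward: 'ewima'
Reversed: 'amiwe'
They differ.

No


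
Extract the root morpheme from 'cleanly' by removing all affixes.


Remove suffix '-ly' from 'cleanly' to get root 'clean'.

clean


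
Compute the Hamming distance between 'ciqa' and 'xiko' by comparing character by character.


Alignment:
Position 1: 'c' vs 'x' = DIFFER
Position 2: 'i' vs 'i' = match
Position 3: 'q' vs 'k' = DIFFER
Position 4: 'a' vs 'o' = DIFFER
Total differences: 3

3


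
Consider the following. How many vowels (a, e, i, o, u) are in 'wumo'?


Vowels in 'wumo': u, o = 2 vowels.

2


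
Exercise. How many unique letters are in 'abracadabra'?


Unique letters in 'abracadabra': {a, b, c, d, r} = 5 distinct letters.

5


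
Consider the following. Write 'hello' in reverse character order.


Reverse 'hello' character by character: 'olleh'.

olleh


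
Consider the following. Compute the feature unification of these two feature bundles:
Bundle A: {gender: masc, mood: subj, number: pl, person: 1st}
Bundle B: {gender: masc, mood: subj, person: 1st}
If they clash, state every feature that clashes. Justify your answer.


Compare features:
gender: A=masc vs B=masc -> unified: masc
mood: A=subj vs B=subj -> unified: subj
number: A=pl vs B=_ -> unified: pl
person: A=1st vs B=1st -> unified: 1st
No clashes found.

Unified: {gender: masc, mood: subj, number: pl, person: 1st}


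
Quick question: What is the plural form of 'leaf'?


Apply rule: Change -f to -ves. 'leaf' becomes 'leaves'.

leaves


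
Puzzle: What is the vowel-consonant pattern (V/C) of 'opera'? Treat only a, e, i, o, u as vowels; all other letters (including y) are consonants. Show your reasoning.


Letter mapping: o = V, p = C, e = V, r = C, a = V.

VCVCV


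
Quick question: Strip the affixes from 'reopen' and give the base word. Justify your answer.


Remove prefix 're' from 'reopen' to get root 'open'.

open


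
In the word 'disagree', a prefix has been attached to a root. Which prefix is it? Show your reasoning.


The word 'disagree' = 'dis' (prefix) + 'agree' (root). The prefix is 'dis'.

dis


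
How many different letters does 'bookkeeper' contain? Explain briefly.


Unique letters in 'bookkeeper': {b, e, k, o, p, r} = 6 distinct letters.

6


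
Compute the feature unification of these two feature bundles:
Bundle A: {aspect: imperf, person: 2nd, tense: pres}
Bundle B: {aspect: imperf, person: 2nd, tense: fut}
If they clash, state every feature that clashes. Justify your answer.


Compare features:
aspect: A=imperf vs B=imperf -> unified: imperf
person: A=2nd vs B=2nd -> unified: 2nd
tense: A=pres vs B=fut -> CLASH
Clash detected on feature 'tense' (pres vs fut); unification fails.

CLASH on 'tense' (pres vs fut)


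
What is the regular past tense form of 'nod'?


Apply rule: Double final consonant and add -ed. 'nod' becomes 'nodded'.

nodded


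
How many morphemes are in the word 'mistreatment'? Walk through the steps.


Decomposition: mis- (prefix) + treat (root) + -ment (suffix) = 3 morpheme(s)

3 morphemes


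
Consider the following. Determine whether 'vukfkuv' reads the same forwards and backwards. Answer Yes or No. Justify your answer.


Forward: 'vukfkuv'
Reversed: 'vukfkuv'
They are identical.

Yes


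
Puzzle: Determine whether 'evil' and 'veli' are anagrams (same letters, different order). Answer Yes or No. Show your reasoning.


Sorted letters of 'evil': 'eilv'
Sorted letters of 'veli': 'eilv'
They match.

Yes


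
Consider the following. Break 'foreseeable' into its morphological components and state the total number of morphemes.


Step 1: Identify prefix: 'fore' (meaning: before/front)
Step 2: Identify root: 'see'
Step 3: Identify suffix(es): 'able'
Decomposition: fore- (prefix: before/front) + see (root) + -able (suffix: capable of)
Total morphemes: 3

3 morphemes (fore- (prefix: before/front) + see (root) + -able (suffix: capable of))


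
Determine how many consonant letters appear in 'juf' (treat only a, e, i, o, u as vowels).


Consonants in 'juf': j, f = 2 consonants.

2


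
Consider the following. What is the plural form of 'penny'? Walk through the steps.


Apply rule: Change -y to -ies (consonant + y). 'penny' becomes 'pennies'.

pennies


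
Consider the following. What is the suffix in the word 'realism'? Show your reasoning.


The word 'realism' = 'real' (root) + '-ism' (suffix). The suffix is '-ism'.

ism


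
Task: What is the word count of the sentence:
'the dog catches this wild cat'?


Split into words: the | dog | catches | this | wild | cat = 6 words.

6


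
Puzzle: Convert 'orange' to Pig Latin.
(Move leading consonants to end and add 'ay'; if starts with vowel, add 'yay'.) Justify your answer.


'orange' starts with a vowel, so add 'yay': 'orangeyay'.

orangeyay


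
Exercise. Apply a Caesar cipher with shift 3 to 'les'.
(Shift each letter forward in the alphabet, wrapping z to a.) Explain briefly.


Shift each letter by 3: l -> o, e -> h, s -> v. Result: 'ohv'.

ohv


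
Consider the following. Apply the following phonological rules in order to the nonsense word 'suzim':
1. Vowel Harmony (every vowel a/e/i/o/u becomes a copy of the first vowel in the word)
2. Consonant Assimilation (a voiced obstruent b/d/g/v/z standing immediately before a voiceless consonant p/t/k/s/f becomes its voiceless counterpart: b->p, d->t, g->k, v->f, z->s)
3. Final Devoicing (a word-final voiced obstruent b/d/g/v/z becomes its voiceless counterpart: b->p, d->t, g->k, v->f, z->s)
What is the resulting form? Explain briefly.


Starting form: 'suzim'
Rule 1: Vowel Harmony: all vowels become 'u' (matching first vowel). 'suzim' -> 'suzum'
Rule 2: Consonant Assimilation: no voiced obstruent (b/d/g/v/z) stands immediately before a voiceless consonant (p/t/k/s/f). No change.
Rule 3: Final Devoicing: final consonant 'm' is not one of the voiced obstruents b/d/g/v/z. No change.
Final form: 'suzum'

suzum


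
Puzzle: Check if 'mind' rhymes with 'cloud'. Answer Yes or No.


Rime (stressed vowel + following sounds) of 'mind': -ind = /aɪnd/
Rime of 'cloud': -oud = /aʊd/
/aɪnd/ and /aʊd/ are different ending sounds, so the words do not rhyme.

No


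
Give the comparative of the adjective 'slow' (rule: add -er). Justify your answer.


Apply comparative formation (add -er): 'slow' -> 'slower'.

slower


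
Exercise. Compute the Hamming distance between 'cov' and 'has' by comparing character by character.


Alignment:
Position 1: 'c' vs 'h' = DIFFER
Position 2: 'o' vs 'a' = DIFFER
Position 3: 'v' vs 's' = DIFFER
Total differences: 3

3


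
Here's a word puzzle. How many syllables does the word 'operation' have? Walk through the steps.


Break 'operation' into syllables: op-er-a-tion -> op | er | a | tion = 4 syllables

4 syllables


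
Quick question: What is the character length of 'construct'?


Spell out 'construct' and number each letter: c(1), o(2), n(3), s(4), t(5), r(6), u(7), c(8), t(9). Total: 9 letters.

9


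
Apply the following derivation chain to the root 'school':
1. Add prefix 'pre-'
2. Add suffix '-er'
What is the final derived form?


Step 1: Add prefix 'pre-' to 'school' = 'preschool'
Step 2: Add suffix '-er' to 'preschool' = 'preschooler'

preschooler


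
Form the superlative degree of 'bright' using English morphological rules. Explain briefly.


Apply superlative formation (add -est): 'bright' -> 'brightest'.

brightest


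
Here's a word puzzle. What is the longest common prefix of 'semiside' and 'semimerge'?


Compare from the start: 4 characters match: 'semi'. Mismatch at position 5: 's' vs 'm'.

semi


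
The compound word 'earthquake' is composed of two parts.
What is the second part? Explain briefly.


Split 'earthquake' into 'earth' + 'quake'. The second part is 'quake'.

quake


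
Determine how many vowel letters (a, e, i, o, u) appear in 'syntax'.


Vowels in 'syntax': a = 1 vowels.

1


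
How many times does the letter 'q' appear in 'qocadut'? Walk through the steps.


Letter 'q' in 'qocadut': found at position(s) 1 = 1 occurrence(s).

1


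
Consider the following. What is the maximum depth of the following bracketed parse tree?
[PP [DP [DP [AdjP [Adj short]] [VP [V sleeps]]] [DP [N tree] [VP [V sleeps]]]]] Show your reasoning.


Count bracket nesting levels:
'[' at pos 0: depth = 1
'[' at pos 4: depth = 2
'[' at pos 8: depth = 3
'[' at pos 12: depth = 4
'[' at pos 18: depth = 5
'[' at pos 31: depth = 4
'[' at pos 35: depth = 5
'[' at pos 48: depth = 3
'[' at pos 52: depth = 4
'[' at pos 61: depth = 4
'[' at pos 65: depth = 5
Maximum depth reached: 5

5


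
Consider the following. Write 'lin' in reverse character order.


Reverse 'lin' character by character: 'nil'.

nil


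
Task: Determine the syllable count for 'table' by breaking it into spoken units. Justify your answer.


Break 'table' into syllables: ta-ble -> ta | ble = 2 syllables

2 syllables


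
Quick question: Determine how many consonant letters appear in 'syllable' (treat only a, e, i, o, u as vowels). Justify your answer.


Consonants in 'syllable': s, y, l, l, b, l = 6 consonants.

6


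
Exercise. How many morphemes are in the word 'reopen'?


Decomposition: re- (prefix) + open (root) = 2 morpheme(s)

2 morphemes


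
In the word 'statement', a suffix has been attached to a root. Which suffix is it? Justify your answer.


The word 'statement' = 'state' (root) + '-ment' (suffix). The suffix is '-ment'.

ment


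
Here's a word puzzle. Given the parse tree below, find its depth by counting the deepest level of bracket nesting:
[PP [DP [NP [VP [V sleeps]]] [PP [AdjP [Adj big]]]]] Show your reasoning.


Count bracket nesting levels:
'[' at pos 0: depth = 1
'[' at pos 4: depth = 2
'[' at pos 8: depth = 3
'[' at pos 12: depth = 4
'[' at pos 16: depth = 5
'[' at pos 29: depth = 3
'[' at pos 33: depth = 4
'[' at pos 39: depth = 5
Maximum depth reached: 5

5


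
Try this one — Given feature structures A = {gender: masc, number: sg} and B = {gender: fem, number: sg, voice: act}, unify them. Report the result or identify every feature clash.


Compare features:
gender: A=masc vs B=fem -> CLASH
number: A=sg vs B=sg -> unified: sg
voice: A=_ vs B=act -> unified: act
Clash detected on feature 'gender' (masc vs fem); unification fails.

CLASH on 'gender' (masc vs fem)


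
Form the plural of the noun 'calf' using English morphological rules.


Apply rule: Change -f to -ves. 'calf' becomes 'calves'.

calves


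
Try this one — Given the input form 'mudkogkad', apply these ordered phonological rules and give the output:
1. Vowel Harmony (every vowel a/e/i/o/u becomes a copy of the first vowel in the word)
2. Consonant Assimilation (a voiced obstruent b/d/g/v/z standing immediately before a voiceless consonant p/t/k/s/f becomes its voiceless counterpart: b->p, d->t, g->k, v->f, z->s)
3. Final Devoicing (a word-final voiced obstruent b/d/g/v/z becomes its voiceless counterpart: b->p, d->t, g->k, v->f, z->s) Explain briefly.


Starting form: 'mudkogkad'
Rule 1: Vowel Harmony: all vowels become 'u' (matching first vowel). 'mudkogkad' -> 'mudkugkud'
Rule 2: Consonant Assimilation: voiced obstruent before voiceless consonant becomes voiceless ('dk' -> 'tk', 'gk' -> 'kk'). 'mudkugkud' -> 'mutkukkud'
Rule 3: Final Devoicing: word-final voiced obstruent 'd' becomes voiceless 't'. 'mutkukkud' -> 'mutkukkut'
Final form: 'mutkukkut'

mutkukkut


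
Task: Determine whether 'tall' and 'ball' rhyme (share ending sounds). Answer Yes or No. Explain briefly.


Rime (stressed vowel + following sounds) of 'tall': -all = /ɔːl/
Rime of 'ball': -all = /ɔːl/
/ɔːl/ and /ɔːl/ are the same ending sound, so the words rhyme.

Yes


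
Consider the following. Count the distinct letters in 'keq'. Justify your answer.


Unique letters in 'keq': {e, k, q} = 3 distinct letters.

3


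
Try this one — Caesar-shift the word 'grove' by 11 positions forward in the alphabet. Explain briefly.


Shift each letter by 11: g -> r, r -> c, o -> z, v -> g, e -> p. Result: 'rczgp'.

rczgp


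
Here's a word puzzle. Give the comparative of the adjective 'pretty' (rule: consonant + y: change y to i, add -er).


Apply comparative formation (consonant + y: change y to i, add -er): 'pretty' -> 'prettier'.

prettier


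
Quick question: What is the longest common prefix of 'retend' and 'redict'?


Compare from the start: 2 characters match: 're'. Mismatch at position 3: 't' vs 'd'.

re


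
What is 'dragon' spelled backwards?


Reverse 'dragon' character by character: 'nogard'.

nogard


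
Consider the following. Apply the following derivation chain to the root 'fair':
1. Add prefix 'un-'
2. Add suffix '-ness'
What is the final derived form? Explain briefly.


Step 1: Add prefix 'un-' to 'fair' = 'unfair'
Step 2: Add suffix '-ness' to 'unfair' = 'unfairness'

unfairness


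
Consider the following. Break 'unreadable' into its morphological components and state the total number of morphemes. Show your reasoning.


Step 1: Identify prefix: 'un' (meaning: not/reverse)
Step 2: Identify root: 'read'
Step 3: Identify suffix(es): 'able'
Decomposition: un- (prefix: not/reverse) + read (root) + -able (suffix: capable of)
Total morphemes: 3

3 morphemes (un- (prefix: not/reverse) + read (root) + -able (suffix: capable of))


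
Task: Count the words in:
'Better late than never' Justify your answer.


Split into words: Better | late | than | never = 4 words.

4


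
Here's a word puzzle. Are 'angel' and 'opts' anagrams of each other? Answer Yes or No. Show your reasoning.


Sorted letters of 'angel': 'aegln'
Sorted letters of 'opts': 'opst'
They do not match.

No


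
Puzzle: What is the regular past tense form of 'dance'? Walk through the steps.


Apply rule: Add -d (word ends in -e). 'dance' becomes 'danced'.

danced


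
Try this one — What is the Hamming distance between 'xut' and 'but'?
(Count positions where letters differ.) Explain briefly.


Alignment:
Position 1: 'x' vs 'b' = DIFFER
Position 2: 'u' vs 'u' = match
Position 3: 't' vs 't' = match
Total differences: 1

1


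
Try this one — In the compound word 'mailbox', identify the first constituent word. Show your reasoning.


Split 'mailbox' into 'mail' + 'box'. The first part is 'mail'.

mail


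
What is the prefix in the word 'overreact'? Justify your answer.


The word 'overreact' = 'over' (prefix) + 'react' (root). The prefix is 'over'.

over


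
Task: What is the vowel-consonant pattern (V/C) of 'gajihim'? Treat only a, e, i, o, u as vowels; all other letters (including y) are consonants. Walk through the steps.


Letter mapping: g = C, a = V, j = C, i = V, h = C, i = V, m = C.

CVCVCVC


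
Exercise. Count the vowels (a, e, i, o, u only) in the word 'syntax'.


Vowels in 'syntax': a = 1 vowels.

1


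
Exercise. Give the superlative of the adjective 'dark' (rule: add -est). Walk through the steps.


Apply superlative formation (add -est): 'dark' -> 'darkest'.

darkest


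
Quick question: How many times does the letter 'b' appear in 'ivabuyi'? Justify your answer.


Letter 'b' in 'ivabuyi': found at position(s) 4 = 1 occurrence(s).

1


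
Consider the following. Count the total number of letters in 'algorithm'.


Spell out 'algorithm' and number each letter: a(1), l(2), g(3), o(4), r(5), i(6), t(7), h(8), m(9). Total: 9 letters.

9


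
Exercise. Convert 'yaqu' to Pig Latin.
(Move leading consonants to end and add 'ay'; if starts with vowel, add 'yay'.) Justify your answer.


'yaqu': move consonant cluster 'y' to end and add 'ay': 'aquyay'.

aquyay


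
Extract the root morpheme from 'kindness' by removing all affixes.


Remove suffix '-ness' from 'kindness' to get root 'kind'.

kind


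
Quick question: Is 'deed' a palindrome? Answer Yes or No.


Forward: 'deed'
Reversed: 'deed'
They are identical.

Yes


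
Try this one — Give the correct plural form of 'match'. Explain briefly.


Apply rule: Add -es (sibilant/fricative ending). 'match' becomes 'matches'.

matches


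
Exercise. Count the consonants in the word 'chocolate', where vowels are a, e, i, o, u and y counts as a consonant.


Consonants in 'chocolate': c, h, c, l, t = 5 consonants.

5


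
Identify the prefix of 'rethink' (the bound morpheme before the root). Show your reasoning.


The word 'rethink' = 're' (prefix) + 'think' (root). The prefix is 're'.

re


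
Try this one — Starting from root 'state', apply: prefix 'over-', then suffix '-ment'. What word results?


Step 1: Add prefix 'over-' to 'state' = 'overstate'
Step 2: Add suffix '-ment' to 'overstate' = 'overstatement'

overstatement


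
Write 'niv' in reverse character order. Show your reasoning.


Reverse 'niv' character by character: 'vin'.

vin


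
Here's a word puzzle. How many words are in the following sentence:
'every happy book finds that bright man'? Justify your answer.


Split into words: every | happy | book | finds | that | bright | man = 7 words.

7


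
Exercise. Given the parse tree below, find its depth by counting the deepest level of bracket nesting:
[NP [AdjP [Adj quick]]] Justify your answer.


Count bracket nesting levels:
'[' at pos 0: depth = 1
'[' at pos 4: depth = 2
'[' at pos 10: depth = 3
Maximum depth reached: 3

3


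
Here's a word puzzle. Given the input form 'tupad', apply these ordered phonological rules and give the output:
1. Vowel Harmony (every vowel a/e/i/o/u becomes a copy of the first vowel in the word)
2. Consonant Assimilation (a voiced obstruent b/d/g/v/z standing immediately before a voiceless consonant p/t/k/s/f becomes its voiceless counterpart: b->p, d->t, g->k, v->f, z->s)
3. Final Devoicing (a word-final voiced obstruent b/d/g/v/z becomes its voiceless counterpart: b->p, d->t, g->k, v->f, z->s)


Starting form: 'tupad'
Rule 1: Vowel Harmony: all vowels become 'u' (matching first vowel). 'tupad' -> 'tupud'
Rule 2: Consonant Assimilation: no voiced obstruent (b/d/g/v/z) stands immediately before a voiceless consonant (p/t/k/s/f). No change.
Rule 3: Final Devoicing: word-final voiced obstruent 'd' becomes voiceless 't'. 'tupud' -> 'tuput'
Final form: 'tuput'

tuput


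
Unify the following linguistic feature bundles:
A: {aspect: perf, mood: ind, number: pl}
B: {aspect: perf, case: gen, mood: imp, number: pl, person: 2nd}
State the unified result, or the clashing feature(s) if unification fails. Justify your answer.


Compare features:
aspect: A=perf vs B=perf -> unified: perf
case: A=_ vs B=gen -> unified: gen
mood: A=ind vs B=imp -> CLASH
number: A=pl vs B=pl -> unified: pl
person: A=_ vs B=2nd -> unified: 2nd
Clash detected on feature 'mood' (ind vs imp); unification fails.

CLASH on 'mood' (ind vs imp)


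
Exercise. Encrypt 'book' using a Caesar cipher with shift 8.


Shift each letter by 8: b -> j, o -> w, o -> w, k -> s. Result: 'jwws'.

jwws


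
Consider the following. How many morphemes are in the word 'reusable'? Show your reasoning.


Decomposition: re- (prefix) + use (root) + -able (suffix) = 3 morpheme(s)

3 morphemes


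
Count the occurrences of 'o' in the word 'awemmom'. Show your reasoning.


Letter 'o' in 'awemmom': found at position(s) 6 = 1 occurrence(s).

1


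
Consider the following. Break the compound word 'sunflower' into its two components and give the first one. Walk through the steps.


Split 'sunflower' into 'sun' + 'flower'. The first part is 'sun'.

sun


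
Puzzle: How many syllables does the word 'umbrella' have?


Break 'umbrella' into syllables: um-brel-la -> um | brel | la = 3 syllables

3 syllables


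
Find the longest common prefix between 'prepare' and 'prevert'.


Compare from the start: 3 characters match: 'pre'. Mismatch at position 4: 'p' vs 'v'.

pre


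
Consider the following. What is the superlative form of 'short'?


Apply superlative formation (add -est): 'short' -> 'shortest'.

shortest


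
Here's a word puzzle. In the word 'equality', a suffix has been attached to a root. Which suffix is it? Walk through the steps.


The word 'equality' = 'equal' (root) + '-ity' (suffix). The suffix is '-ity'.

ity


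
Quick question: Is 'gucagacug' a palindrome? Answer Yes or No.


Forward: 'gucagacug'
Reversed: 'gucagacug'
They are identical.

Yes


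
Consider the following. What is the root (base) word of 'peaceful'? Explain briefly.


Remove suffix '-ful' from 'peaceful' to get root 'peace'.

peace


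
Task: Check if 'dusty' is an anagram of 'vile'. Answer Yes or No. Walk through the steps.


Sorted letters of 'dusty': 'dstuy'
Sorted letters of 'vile': 'eilv'
They do not match.

No


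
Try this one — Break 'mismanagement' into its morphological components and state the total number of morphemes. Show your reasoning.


Step 1: Identify prefix: 'mis' (meaning: wrongly)
Step 2: Identify root: 'manage'
Step 3: Identify suffix(es): 'ment'
Decomposition: mis- (prefix: wrongly) + manage (root) + -ment (suffix: action/result)
Total morphemes: 3

3 morphemes (mis- (prefix: wrongly) + manage (root) + -ment (suffix: action/result))


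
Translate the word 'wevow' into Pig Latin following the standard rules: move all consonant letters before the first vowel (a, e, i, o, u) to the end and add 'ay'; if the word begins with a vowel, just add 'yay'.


'wevow': move consonant cluster 'w' to end and add 'ay': 'evowway'.

evowway


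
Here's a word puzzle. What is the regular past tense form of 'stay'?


Apply rule: Add -ed. 'stay' becomes 'stayed'.

stayed


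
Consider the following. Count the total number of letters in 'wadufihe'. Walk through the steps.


Spell out 'wadufihe' and number each letter: w(1), a(2), d(3), u(4), f(5), i(6), h(7), e(8). Total: 8 letters.

8


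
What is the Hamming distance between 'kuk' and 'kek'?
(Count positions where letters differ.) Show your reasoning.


Alignment:
Position 1: 'k' vs 'k' = match
Position 2: 'u' vs 'e' = DIFFER
Position 3: 'k' vs 'k' = match
Total differences: 1

1


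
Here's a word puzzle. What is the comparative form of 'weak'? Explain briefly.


Apply comparative formation (add -er): 'weak' -> 'weaker'.

weaker


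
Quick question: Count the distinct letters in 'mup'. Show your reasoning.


Unique letters in 'mup': {m, p, u} = 3 distinct letters.

3


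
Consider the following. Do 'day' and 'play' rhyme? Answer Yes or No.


Rime (stressed vowel + following sounds) of 'day': -ay = /eɪ/
Rime of 'play': -ay = /eɪ/
/eɪ/ and /eɪ/ are the same ending sound, so the words rhyme.

Yes


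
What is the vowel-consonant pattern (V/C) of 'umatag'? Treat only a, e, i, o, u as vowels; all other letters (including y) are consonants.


Letter mapping: u = V, m = C, a = V, t = C, a = V, g = C.

VCVCVC


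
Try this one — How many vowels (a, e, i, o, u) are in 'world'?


Vowels in 'world': o = 1 vowels.

1


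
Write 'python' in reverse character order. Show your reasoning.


Reverse 'python' character by character: 'nohtyp'.

nohtyp


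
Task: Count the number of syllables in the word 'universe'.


Break 'universe' into syllables: u-ni-verse -> u | ni | verse = 3 syllables

3 syllables


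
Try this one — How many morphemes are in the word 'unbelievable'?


Decomposition: un- (prefix) + believe (root) + -able (suffix) = 3 morpheme(s)

3 morphemes


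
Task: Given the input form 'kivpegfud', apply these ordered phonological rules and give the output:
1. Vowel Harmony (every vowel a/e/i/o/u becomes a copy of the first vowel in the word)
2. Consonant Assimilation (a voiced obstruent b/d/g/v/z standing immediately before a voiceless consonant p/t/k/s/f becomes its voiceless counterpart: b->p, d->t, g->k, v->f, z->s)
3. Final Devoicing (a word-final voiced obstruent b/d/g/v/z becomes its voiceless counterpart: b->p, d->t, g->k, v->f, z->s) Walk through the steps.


Starting form: 'kivpegfud'
Rule 1: Vowel Harmony: all vowels become 'i' (matching first vowel). 'kivpegfud' -> 'kivpigfid'
Rule 2: Consonant Assimilation: voiced obstruent before voiceless consonant becomes voiceless ('vp' -> 'fp', 'gf' -> 'kf'). 'kivpigfid' -> 'kifpikfid'
Rule 3: Final Devoicing: word-final voiced obstruent 'd' becomes voiceless 't'. 'kifpikfid' -> 'kifpikfit'
Final form: 'kifpikfit'

kifpikfit


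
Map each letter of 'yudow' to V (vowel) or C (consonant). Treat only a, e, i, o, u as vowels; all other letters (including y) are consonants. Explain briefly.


Letter mapping: y = C, u = V, d = C, o = V, w = C.

CVCVC


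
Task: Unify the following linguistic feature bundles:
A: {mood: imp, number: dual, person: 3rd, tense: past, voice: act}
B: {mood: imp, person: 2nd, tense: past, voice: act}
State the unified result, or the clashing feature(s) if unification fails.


Compare features:
mood: A=imp vs B=imp -> unified: imp
number: A=dual vs B=_ -> unified: dual
person: A=3rd vs B=2nd -> CLASH
tense: A=past vs B=past -> unified: past
voice: A=act vs B=act -> unified: act
Clash detected on feature 'person' (3rd vs 2nd); unification fails.

CLASH on 'person' (3rd vs 2nd)


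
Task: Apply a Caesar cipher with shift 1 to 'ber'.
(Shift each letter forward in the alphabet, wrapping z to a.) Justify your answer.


Shift each letter by 1: b -> c, e -> f, r -> s. Result: 'cfs'.

cfs


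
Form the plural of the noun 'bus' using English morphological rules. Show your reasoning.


Apply rule: Add -es (sibilant/fricative ending). 'bus' becomes 'buses'.

buses


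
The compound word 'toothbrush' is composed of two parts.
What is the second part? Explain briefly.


Split 'toothbrush' into 'tooth' + 'brush'. The second part is 'brush'.

brush


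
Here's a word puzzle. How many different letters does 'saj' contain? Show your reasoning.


Unique letters in 'saj': {a, j, s} = 3 distinct letters.

3


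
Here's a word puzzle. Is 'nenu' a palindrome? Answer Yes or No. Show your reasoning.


Forward: 'nenu'
Reversed: 'unen'
They differ.

No


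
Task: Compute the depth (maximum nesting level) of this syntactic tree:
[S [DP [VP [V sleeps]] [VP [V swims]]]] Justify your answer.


Count bracket nesting levels:
'[' at pos 0: depth = 1
'[' at pos 3: depth = 2
'[' at pos 7: depth = 3
'[' at pos 11: depth = 4
'[' at pos 23: depth = 3
'[' at pos 27: depth = 4
Maximum depth reached: 4

4


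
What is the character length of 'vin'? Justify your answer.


Spell out 'vin' and number each letter: v(1), i(2), n(3). Total: 3 letters.

3


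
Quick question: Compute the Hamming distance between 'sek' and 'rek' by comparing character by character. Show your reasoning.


Alignment:
Position 1: 's' vs 'r' = DIFFER
Position 2: 'e' vs 'e' = match
Position 3: 'k' vs 'k' = match
Total differences: 1

1


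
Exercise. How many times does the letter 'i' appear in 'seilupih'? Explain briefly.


Letter 'i' in 'seilupih': found at position(s) 3, 7 = 2 occurrence(s).

2


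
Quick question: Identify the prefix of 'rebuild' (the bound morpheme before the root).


The word 'rebuild' = 're' (prefix) + 'build' (root). The prefix is 're'.

re


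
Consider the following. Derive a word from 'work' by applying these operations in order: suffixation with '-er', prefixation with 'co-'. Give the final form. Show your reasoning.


Step 1: Add suffix '-er' to 'work' = 'worker'
Step 2: Add prefix 'co-' to 'worker' = 'coworker'

coworker


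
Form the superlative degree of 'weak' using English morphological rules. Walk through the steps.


Apply superlative formation (add -est): 'weak' -> 'weakest'.

weakest


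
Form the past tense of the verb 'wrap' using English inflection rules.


Apply rule: Double final consonant and add -ed. 'wrap' becomes 'wrapped'.

wrapped


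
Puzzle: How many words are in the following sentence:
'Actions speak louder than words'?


Split into words: Actions | speak | louder | than | words = 5 words.

5


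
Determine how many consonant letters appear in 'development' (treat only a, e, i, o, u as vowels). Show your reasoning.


Consonants in 'development': d, v, l, p, m, n, t = 7 consonants.

7


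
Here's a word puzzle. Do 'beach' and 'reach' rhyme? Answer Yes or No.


Rime (stressed vowel + following sounds) of 'beach': -each = /iːtʃ/
Rime of 'reach': -each = /iːtʃ/
/iːtʃ/ and /iːtʃ/ are the same ending sound, so the words rhyme.

Yes
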